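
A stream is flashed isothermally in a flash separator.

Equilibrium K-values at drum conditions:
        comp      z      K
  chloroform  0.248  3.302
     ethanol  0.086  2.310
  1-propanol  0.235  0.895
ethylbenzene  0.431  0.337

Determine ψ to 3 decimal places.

ψ = 0.345

Material balance + equilibrium reduce to Σ zᵢ(Kᵢ−1)/(1+ψ(Kᵢ−1)) = 0.
Feasibility: ΣzᵢKᵢ = 1.373, Σzᵢ/Kᵢ = 1.654 — both > 1, two phases present.
Newton–Raphson from ψ = 0.5:
  ψ = 0.500: g = -0.1200, g' = -0.765 → ψ = 0.343
  ψ = 0.343: g = 0.0012, g' = -0.801 → ψ = 0.345
Converged at ψ = 0.345.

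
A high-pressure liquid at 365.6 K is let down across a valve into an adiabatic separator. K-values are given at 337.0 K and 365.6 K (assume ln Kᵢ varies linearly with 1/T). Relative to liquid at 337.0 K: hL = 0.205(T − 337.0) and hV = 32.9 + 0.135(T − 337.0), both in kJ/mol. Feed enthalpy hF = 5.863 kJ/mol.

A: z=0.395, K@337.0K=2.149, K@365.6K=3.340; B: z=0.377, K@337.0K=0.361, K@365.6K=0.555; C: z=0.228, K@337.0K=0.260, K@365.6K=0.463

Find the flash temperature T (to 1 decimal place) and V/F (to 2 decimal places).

Adiabatic flash: solve Rachford–Rice at each trial T, then check hF = ψ·hV(T) + (1−ψ)·hL(T).
  T = 337.0 K: K = (2.149, 0.361, 0.260), RR gives ψ = 0.057, H_out = 1.867 kJ/mol
  T = 365.6 K: K = (3.340, 0.555, 0.463), RR gives ψ = 0.562, H_out = 23.236 kJ/mol
  T = 351.3 K: K = (2.703, 0.452, 0.351), RR gives ψ = 0.317, H_out = 13.057 kJ/mol
  T = 344.1 K: K = (2.414, 0.404, 0.303), RR gives ψ = 0.195, H_out = 7.765 kJ/mol
  T = 340.6 K: K = (2.281, 0.383, 0.281), RR gives ψ = 0.130, H_out = 4.976 kJ/mol
  T = 342.4 K: K = (2.349, 0.394, 0.292), RR gives ψ = 0.164, H_out = 6.435 kJ/mol
Linear interpolation between T = 340.6 (H_out = 4.976) and T = 342.4 (H_out = 6.435) on hF = 5.863 gives T ≈ 341.7 K, at which ψ = 0.15.

T = 341.7 K, V/F = 0.15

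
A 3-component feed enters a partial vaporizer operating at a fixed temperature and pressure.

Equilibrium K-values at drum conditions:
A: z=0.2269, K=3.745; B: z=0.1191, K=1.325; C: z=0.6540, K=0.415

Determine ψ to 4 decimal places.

Material balance + equilibrium reduce to Σ zᵢ(Kᵢ−1)/(1+ψ(Kᵢ−1)) = 0.
Check two-phase: ΣzᵢKᵢ = 1.2790 > 1 and Σzᵢ/Kᵢ = 1.7264 > 1, so g(0) = 0.2790 > 0 and g(1) = -0.7264 < 0.
Newton–Raphson from ψ = 0.5:
  ψ = 0.5000: g = -0.24494, g' = -0.7602 → ψ = 0.1778
  ψ = 0.1778: g = 0.02816, g' = -1.0622 → ψ = 0.2043
  ψ = 0.2043: g = 0.00083, g' = -1.0016 → ψ = 0.2051
Converged at ψ = 0.2051.

ψ = 0.2051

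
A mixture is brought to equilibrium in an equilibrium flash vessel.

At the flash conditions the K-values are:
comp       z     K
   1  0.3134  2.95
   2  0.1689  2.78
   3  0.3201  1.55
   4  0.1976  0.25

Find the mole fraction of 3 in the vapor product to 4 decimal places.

Rachford–Rice: g(V/F) = Σ zᵢ(Kᵢ−1)/(1+V/F(Kᵢ−1)) = 0.
g(0) = ΣzᵢKᵢ − 1 = 0.9396 and g(1) = 1 − Σzᵢ/Kᵢ = -0.1639, so a root lies in (0, 1).
Iterate (Newton) starting at V/F = 0.66:
  V/F = 0.6600: g = 0.24116, g' = -0.8289 → V/F = 0.9509
  V/F = 0.9509: g = -0.07536, g' = -1.6131 → V/F = 0.9042
  V/F = 0.9042: g = -0.00650, g' = -1.3509 → V/F = 0.8994
  V/F = 0.8994: g = -0.00005, g' = -1.3289 → V/F = 0.8993
Converged at V/F = 0.8993.
Compositions from xᵢ = zᵢ/(1+V/F(Kᵢ−1)), yᵢ = Kᵢxᵢ:
  1: x = 0.1138, y = 0.3357
  2: x = 0.0649, y = 0.1805
  3: x = 0.2142, y = 0.3320
  4: x = 0.6071, y = 0.1518

y_3 = 0.3320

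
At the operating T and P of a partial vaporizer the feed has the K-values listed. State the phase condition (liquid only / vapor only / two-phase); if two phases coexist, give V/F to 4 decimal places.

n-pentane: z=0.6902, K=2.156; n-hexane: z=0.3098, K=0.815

ΣzᵢKᵢ = 1.7406; Σzᵢ/Kᵢ = 0.7003.
Since Σzᵢ/Kᵢ < 1 the mixture is above its dew point — single vapor phase.

vapor only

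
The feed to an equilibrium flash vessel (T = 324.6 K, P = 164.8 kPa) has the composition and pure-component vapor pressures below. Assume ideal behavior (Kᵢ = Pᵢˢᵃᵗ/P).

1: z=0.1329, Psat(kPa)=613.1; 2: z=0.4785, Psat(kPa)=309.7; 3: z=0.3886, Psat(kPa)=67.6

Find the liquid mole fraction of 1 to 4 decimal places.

Raoult's law: Kᵢ = Pᵢˢᵃᵗ/P = Pᵢˢᵃᵗ/164.8.
  K_1 = 613.1/164.8 = 3.720267, K_2 = 309.7/164.8 = 1.879248, K_3 = 67.6/164.8 = 0.410194
Material balance + equilibrium reduce to Σ zᵢ(Kᵢ−1)/(1+ψ(Kᵢ−1)) = 0.
Feasibility: ΣzᵢKᵢ = 1.5530, Σzᵢ/Kᵢ = 1.2377 — both > 1, two phases present.
Iterate (Newton) starting at ψ = 0.63:
  ψ = 0.6300: g = 0.03924, g' = -0.6290 → ψ = 0.6924
  ψ = 0.6924: g = -0.00051, g' = -0.6474 → ψ = 0.6916
Converged at ψ = 0.6916.
Compositions from xᵢ = zᵢ/(1+ψ(Kᵢ−1)), yᵢ = Kᵢxᵢ:
  1: x = 0.0461, y = 0.1716
  2: x = 0.2976, y = 0.5592
  3: x = 0.6563, y = 0.2692

x_1 = 0.0461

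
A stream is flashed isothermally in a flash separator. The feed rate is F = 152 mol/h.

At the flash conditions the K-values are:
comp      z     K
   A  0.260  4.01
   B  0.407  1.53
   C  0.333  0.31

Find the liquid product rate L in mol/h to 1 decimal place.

Rachford–Rice: g(V/F) = Σ zᵢ(Kᵢ−1)/(1+V/F(Kᵢ−1)) = 0.
Check two-phase: ΣzᵢKᵢ = 1.769 > 1 and Σzᵢ/Kᵢ = 1.405 > 1, so g(0) = 0.769 > 0 and g(1) = -0.405 < 0.
Iterate (Newton) starting at V/F = 0.37:
  V/F = 0.370: g = 0.2421, g' = -0.893 → V/F = 0.641
  V/F = 0.641: g = 0.0161, g' = -0.848 → V/F = 0.660
Converged at V/F = 0.660.
Then V = V/F·F = 0.6599·152 = 100.3 mol/h and L = F − V = 51.7 mol/h.

L = 51.7 mol/h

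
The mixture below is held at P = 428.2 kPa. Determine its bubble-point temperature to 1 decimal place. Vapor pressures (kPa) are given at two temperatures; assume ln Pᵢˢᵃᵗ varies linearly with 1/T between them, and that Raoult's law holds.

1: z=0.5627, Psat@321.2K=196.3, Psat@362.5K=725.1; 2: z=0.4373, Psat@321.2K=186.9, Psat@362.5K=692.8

Bubble-point temperature: ΣzᵢPᵢˢᵃᵗ(T) = P. Interpolate ln Pᵢˢᵃᵗ = aᵢ + bᵢ/T.
  T = 321.2 K: ΣzᵢPᵢˢᵃᵗ = 192.19 kPa
  T = 362.5 K: ΣzᵢPᵢˢᵃᵗ = 710.98 kPa
  T = 341.9 K: ΣzᵢPᵢˢᵃᵗ = 385.16 kPa
  T = 352.2 K: ΣzᵢPᵢˢᵃᵗ = 528.01 kPa
  T = 347.0 K: ΣzᵢPᵢˢᵃᵗ = 451.32 kPa
  T = 344.4 K: ΣzᵢPᵢˢᵃᵗ = 416.53 kPa
Interpolating between 344.4 K and 347.0 K gives T ≈ 345.3 K.

T = 345.3 K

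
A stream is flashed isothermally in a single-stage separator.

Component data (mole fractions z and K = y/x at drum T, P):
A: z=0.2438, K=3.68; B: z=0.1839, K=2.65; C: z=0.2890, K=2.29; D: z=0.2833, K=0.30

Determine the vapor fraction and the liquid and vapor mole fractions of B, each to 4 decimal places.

Let ψ = V/F and solve Σ zᵢ(Kᵢ−1)/(1+ψ(Kᵢ−1)) = 0.
Feasibility: ΣzᵢKᵢ = 2.1313, Σzᵢ/Kᵢ = 1.2062 — both > 1, two phases present.
Iterate (Newton) starting at ψ = 0.65:
  ψ = 0.6500: g = 0.22361, g' = -0.9591 → ψ = 0.8831
  ψ = 0.8831: g = -0.02758, g' = -1.2948 → ψ = 0.8618
  ψ = 0.8618: g = -0.00065, g' = -1.2351 → ψ = 0.8613
Converged at ψ = 0.8613.
Compositions from xᵢ = zᵢ/(1+ψ(Kᵢ−1)), yᵢ = Kᵢxᵢ:
  A: x = 0.0737, y = 0.2712
  B: x = 0.0760, y = 0.2013
  C: x = 0.1369, y = 0.3135
  D: x = 0.7135, y = 0.2140

ψ = 0.8613, x_B = 0.0760, y_B = 0.2013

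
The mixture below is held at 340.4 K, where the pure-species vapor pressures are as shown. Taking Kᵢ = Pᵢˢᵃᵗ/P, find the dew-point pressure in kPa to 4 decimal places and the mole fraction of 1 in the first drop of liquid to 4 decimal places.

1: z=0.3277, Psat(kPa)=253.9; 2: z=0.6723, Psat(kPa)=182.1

At the dew point ψ → 1, so Σzᵢ/Kᵢ = 1 with Kᵢ = Pᵢˢᵃᵗ/P ⇒ 1/P = Σzᵢ/Pᵢˢᵃᵗ.
1/P = 0.3277/253.9 + 0.6723/182.1 = 0.0049826 ⇒ P = 200.6987 kPa
xᵢ = zᵢP/Pᵢˢᵃᵗ ⇒ x_1 = 0.3277·200.6987/253.9 = 0.2590

Pdew = 200.6987 kPa, x_1 = 0.2590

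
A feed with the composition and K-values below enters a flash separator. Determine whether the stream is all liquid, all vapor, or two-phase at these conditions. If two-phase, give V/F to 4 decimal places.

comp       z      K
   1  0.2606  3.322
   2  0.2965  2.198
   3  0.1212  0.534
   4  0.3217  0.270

ΣzᵢKᵢ = 1.6690; Σzᵢ/Kᵢ = 1.6318.
Both exceed 1, so a two-phase solution exists.
Material balance + equilibrium reduce to Σ zᵢ(Kᵢ−1)/(1+ψ(Kᵢ−1)) = 0.
Iterate (Newton) starting at ψ = 0.5:
  ψ = 0.5000: g = 0.05869, g' = -0.9372 → ψ = 0.5626
  ψ = 0.5626: g = -0.00052, g' = -0.9580 → ψ = 0.5621
Converged at ψ = 0.5621.

two-phase, V/F = 0.5621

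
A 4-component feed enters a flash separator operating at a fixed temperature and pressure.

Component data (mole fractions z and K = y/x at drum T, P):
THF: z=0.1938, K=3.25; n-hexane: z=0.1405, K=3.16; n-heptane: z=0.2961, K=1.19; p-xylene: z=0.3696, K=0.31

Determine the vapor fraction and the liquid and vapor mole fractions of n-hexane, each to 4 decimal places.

ψ = 0.5166, x_n-hexane = 0.0664, y_n-hexane = 0.2098

Rachford–Rice: g(ψ) = Σ zᵢ(Kᵢ−1)/(1+ψ(Kᵢ−1)) = 0.
Check two-phase: ΣzᵢKᵢ = 1.5408 > 1 and Σzᵢ/Kᵢ = 1.5452 > 1, so g(0) = 0.5408 > 0 and g(1) = -0.5452 < 0.
Newton–Raphson from ψ = 0.5:
  ψ = 0.5000: g = 0.01313, g' = -0.7879 → ψ = 0.5167
  ψ = 0.5167: g = -0.00002, g' = -0.7900 → ψ = 0.5166
Converged at ψ = 0.5166.
Compositions from xᵢ = zᵢ/(1+ψ(Kᵢ−1)), yᵢ = Kᵢxᵢ:
  THF: x = 0.0896, y = 0.2913
  n-hexane: x = 0.0664, y = 0.2098
  n-heptane: x = 0.2696, y = 0.3209
  p-xylene: x = 0.5743, y = 0.1780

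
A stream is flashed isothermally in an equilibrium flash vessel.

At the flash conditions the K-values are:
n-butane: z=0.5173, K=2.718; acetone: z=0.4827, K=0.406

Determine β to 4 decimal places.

Let β = V/F and solve Σ zᵢ(Kᵢ−1)/(1+β(Kᵢ−1)) = 0.
Feasibility: ΣzᵢKᵢ = 1.6020, Σzᵢ/Kᵢ = 1.3792 — both > 1, two phases present.
Iterate (Newton) starting at β = 0.5:
  β = 0.5000: g = 0.07021, g' = -0.7864 → β = 0.5893
  β = 0.5893: g = 0.00050, g' = -0.7802 → β = 0.5899
Converged at β = 0.5899.

β = 0.5899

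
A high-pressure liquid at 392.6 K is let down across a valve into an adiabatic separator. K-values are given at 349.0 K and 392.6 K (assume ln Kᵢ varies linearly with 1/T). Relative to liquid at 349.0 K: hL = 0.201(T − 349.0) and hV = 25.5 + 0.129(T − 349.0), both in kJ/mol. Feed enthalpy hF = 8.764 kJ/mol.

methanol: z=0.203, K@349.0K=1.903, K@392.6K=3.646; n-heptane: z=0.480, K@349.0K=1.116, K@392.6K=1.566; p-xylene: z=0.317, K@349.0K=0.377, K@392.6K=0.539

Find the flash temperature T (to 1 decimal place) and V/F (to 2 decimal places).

T = 353.8 K, V/F = 0.31

Adiabatic flash: solve Rachford–Rice at each trial T, then check hF = ψ·hV(T) + (1−ψ)·hL(T).
  T = 349.0 K: K = (1.903, 1.116, 0.377), RR gives ψ = 0.144, H_out = 3.674 kJ/mol
  T = 392.6 K: K = (3.646, 1.566, 0.539), RR gives ψ = 1.000, H_out = 31.124 kJ/mol
  T = 370.8 K: K = (2.685, 1.335, 0.456), RR gives ψ = 0.721, H_out = 21.629 kJ/mol
  T = 359.9 K: K = (2.272, 1.224, 0.416), RR gives ψ = 0.480, H_out = 14.051 kJ/mol
  T = 354.4 K: K = (2.081, 1.169, 0.396), RR gives ψ = 0.328, H_out = 9.327 kJ/mol
  T = 351.7 K: K = (1.990, 1.142, 0.386), RR gives ψ = 0.242, H_out = 6.656 kJ/mol
  T = 353.0 K: K = (2.034, 1.155, 0.391), RR gives ψ = 0.284, H_out = 7.976 kJ/mol
Linear interpolation between T = 353.0 (H_out = 7.976) and T = 354.4 (H_out = 9.327) on hF = 8.764 gives T ≈ 353.8 K, at which ψ = 0.31.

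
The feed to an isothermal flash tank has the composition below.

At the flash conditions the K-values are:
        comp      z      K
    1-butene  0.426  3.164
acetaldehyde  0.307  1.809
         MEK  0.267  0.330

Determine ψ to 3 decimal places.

ψ = 0.906

Let ψ = V/F and solve Σ zᵢ(Kᵢ−1)/(1+ψ(Kᵢ−1)) = 0.
g(0) = ΣzᵢKᵢ − 1 = 0.991 and g(1) = 1 − Σzᵢ/Kᵢ = -0.113, so a root lies in (0, 1).
Newton–Raphson from ψ = 0.5:
  ψ = 0.500: g = 0.3506, g' = -0.833 → ψ = 0.921
  ψ = 0.921: g = -0.0167, g' = -1.106 → ψ = 0.906
Converged at ψ = 0.906.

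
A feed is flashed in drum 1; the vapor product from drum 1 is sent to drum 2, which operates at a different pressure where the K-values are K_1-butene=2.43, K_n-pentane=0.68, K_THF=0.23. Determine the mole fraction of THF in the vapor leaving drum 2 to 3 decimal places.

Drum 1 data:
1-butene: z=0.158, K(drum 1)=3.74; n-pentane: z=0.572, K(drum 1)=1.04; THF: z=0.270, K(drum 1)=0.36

y_THF (drum 2) = 0.035

Drum 1:
Iterate (Newton) starting at ψ₁ = 0.63:
  ψ₁ = 0.630: g = -0.1084, g' = -0.471 → ψ₁ = 0.400
  ψ₁ = 0.400: g = -0.0031, g' = -0.471 → ψ₁ = 0.393
Converged at ψ₁ = 0.393.
Drum-1 compositions:
  1-butene: x = 0.076, y = 0.284
  n-pentane: x = 0.563, y = 0.586
  THF: x = 0.361, y = 0.130
Drum-2 feed = drum-1 vapor: z₂ = (0.2844, 0.5857, 0.1299).
Drum 2:
Newton iteration, ψ₂⁰ = 0.46:
  ψ₂ = 0.460: g = -0.1293, g' = -0.479 → ψ₂ = 0.190
  ψ₂ = 0.190: g = 0.0032, g' = -0.533 → ψ₂ = 0.196
Converged at ψ₂ = 0.196.
  1-butene: x = 0.222, y = 0.540
  n-pentane: x = 0.625, y = 0.425
  THF: x = 0.153, y = 0.035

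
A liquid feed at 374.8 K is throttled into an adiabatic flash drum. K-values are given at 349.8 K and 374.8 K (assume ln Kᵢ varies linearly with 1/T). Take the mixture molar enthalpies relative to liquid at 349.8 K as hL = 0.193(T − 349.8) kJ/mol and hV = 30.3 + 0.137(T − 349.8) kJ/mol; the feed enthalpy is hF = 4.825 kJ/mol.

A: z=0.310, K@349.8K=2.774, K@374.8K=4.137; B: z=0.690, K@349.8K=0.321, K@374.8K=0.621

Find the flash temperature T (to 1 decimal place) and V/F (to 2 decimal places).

T = 353.9 K, V/F = 0.13

Adiabatic flash: solve Rachford–Rice at each trial T, then check hF = ψ·hV(T) + (1−ψ)·hL(T).
  T = 349.8 K: K = (2.774, 0.321), RR gives ψ = 0.068, H_out = 2.048 kJ/mol
  T = 374.8 K: K = (4.137, 0.621), RR gives ψ = 0.598, H_out = 22.107 kJ/mol
  T = 362.3 K: K = (3.411, 0.452), RR gives ψ = 0.279, H_out = 10.674 kJ/mol
  T = 356.1 K: K = (3.084, 0.382), RR gives ψ = 0.171, H_out = 6.333 kJ/mol
  T = 353.0 K: K = (2.929, 0.351), RR gives ψ = 0.120, H_out = 4.233 kJ/mol
  T = 354.6 K: K = (3.008, 0.367), RR gives ψ = 0.146, H_out = 5.316 kJ/mol
Linear interpolation between T = 353.0 (H_out = 4.233) and T = 354.6 (H_out = 5.316) on hF = 4.825 gives T ≈ 353.9 K, at which ψ = 0.13.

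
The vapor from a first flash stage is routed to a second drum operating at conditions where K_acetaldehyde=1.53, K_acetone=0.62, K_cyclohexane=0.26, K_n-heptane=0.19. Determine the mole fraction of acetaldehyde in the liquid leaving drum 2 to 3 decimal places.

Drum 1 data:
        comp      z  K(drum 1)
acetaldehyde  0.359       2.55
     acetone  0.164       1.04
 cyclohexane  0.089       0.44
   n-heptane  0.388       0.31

x_acetaldehyde (drum 2) = 0.539

Drum 1:
Rachford–Rice: g(ψ₁) = Σ zᵢ(Kᵢ−1)/(1+ψ₁(Kᵢ−1)) = 0.
g(0) = ΣzᵢKᵢ − 1 = 0.245 and g(1) = 1 − Σzᵢ/Kᵢ = -0.752, so a root lies in (0, 1).
Iterate (Newton) starting at ψ₁ = 0.5:
  ψ₁ = 0.500: g = -0.1580, g' = -0.758 → ψ₁ = 0.292
  ψ₁ = 0.292: g = -0.0050, g' = -0.739 → ψ₁ = 0.285
Converged at ψ₁ = 0.285.
Drum-1 compositions:
  acetaldehyde: x = 0.249, y = 0.635
  acetone: x = 0.162, y = 0.169
  cyclohexane: x = 0.106, y = 0.047
  n-heptane: x = 0.483, y = 0.150
Drum-2 feed = drum-1 vapor: z₂ = (0.6351, 0.1686, 0.0466, 0.1497).
Drum 2:
Newton iteration, ψ₂⁰ = 0.59:
  ψ₂ = 0.590: g = -0.1196, g' = -0.585 → ψ₂ = 0.385
  ψ₂ = 0.385: g = -0.0201, g' = -0.414 → ψ₂ = 0.337
  ψ₂ = 0.337: g = -0.0006, g' = -0.391 → ψ₂ = 0.335
Converged at ψ₂ = 0.335.
  acetaldehyde: x = 0.539, y = 0.825
  acetone: x = 0.193, y = 0.120
  cyclohexane: x = 0.062, y = 0.016
  n-heptane: x = 0.206, y = 0.039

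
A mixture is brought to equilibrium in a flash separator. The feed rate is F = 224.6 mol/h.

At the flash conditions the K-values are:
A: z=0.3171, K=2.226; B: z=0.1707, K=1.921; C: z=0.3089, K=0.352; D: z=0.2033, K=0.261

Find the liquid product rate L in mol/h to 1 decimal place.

Rachford–Rice: g(V/F) = Σ zᵢ(Kᵢ−1)/(1+V/F(Kᵢ−1)) = 0.
Check two-phase: ΣzᵢKᵢ = 1.1956 > 1 and Σzᵢ/Kᵢ = 1.8878 > 1, so g(0) = 0.1956 > 0 and g(1) = -0.8878 < 0.
Iterate (Newton) starting at V/F = 0.5:
  V/F = 0.5000: g = -0.18573, g' = -0.8142 → V/F = 0.2719
  V/F = 0.2719: g = -0.01369, g' = -0.7257 → V/F = 0.2530
Converged at V/F = 0.2530.
Then V = V/F·F = 0.2530·224.6 = 56.8 mol/h and L = F − V = 167.8 mol/h.

L = 167.8 mol/h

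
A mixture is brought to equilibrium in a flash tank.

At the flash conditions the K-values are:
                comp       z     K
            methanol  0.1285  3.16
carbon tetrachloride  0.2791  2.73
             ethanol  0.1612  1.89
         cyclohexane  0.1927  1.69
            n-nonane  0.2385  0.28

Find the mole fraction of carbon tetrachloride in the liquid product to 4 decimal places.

x_carbon tetrachloride = 0.1118

Newton–Raphson from V/F = 0.5:
  V/F = 0.5000: g = 0.32217, g' = -0.7924 → V/F = 0.9065
  V/F = 0.9065: g = -0.05144, g' = -1.2941 → V/F = 0.8668
  V/F = 0.8668: g = -0.00283, g' = -1.1580 → V/F = 0.8644
Converged at V/F = 0.8644.
Compositions from xᵢ = zᵢ/(1+V/F(Kᵢ−1)), yᵢ = Kᵢxᵢ:
  methanol: x = 0.0448, y = 0.1416
  carbon tetrachloride: x = 0.1118, y = 0.3053
  ethanol: x = 0.0911, y = 0.1722
  cyclohexane: x = 0.1207, y = 0.2040
  n-nonane: x = 0.6315, y = 0.1768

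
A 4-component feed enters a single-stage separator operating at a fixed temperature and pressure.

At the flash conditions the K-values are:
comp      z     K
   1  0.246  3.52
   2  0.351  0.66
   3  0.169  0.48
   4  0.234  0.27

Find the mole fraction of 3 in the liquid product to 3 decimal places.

x_3 = 0.187

Rachford–Rice: g(ψ) = Σ zᵢ(Kᵢ−1)/(1+ψ(Kᵢ−1)) = 0.
Check two-phase: ΣzᵢKᵢ = 1.242 > 1 and Σzᵢ/Kᵢ = 1.820 > 1, so g(0) = 0.242 > 0 and g(1) = -0.820 < 0.
Newton iteration, ψ⁰ = 0.47:
  ψ = 0.470: g = -0.2346, g' = -0.754 → ψ = 0.159
  ψ = 0.159: g = 0.0276, g' = -1.056 → ψ = 0.185
  ψ = 0.185: g = 0.0008, g' = -0.996 → ψ = 0.186
Converged at ψ = 0.186.
Compositions from xᵢ = zᵢ/(1+ψ(Kᵢ−1)), yᵢ = Kᵢxᵢ:
  1: x = 0.168, y = 0.590
  2: x = 0.375, y = 0.247
  3: x = 0.187, y = 0.090
  4: x = 0.271, y = 0.073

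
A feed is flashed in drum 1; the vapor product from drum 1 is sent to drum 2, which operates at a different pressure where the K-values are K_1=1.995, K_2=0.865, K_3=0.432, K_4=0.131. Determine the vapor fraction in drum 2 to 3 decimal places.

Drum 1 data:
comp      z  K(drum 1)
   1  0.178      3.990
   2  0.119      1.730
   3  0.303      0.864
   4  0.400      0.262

V/F (drum 2) = 0.247

Drum 1:
Newton–Raphson from ψ₁ = 0.5:
  ψ₁ = 0.500: g = -0.2351, g' = -0.843 → ψ₁ = 0.221
Converged at ψ₁ = 0.221.
Drum-1 compositions:
  1: x = 0.107, y = 0.428
  2: x = 0.102, y = 0.177
  3: x = 0.312, y = 0.270
  4: x = 0.478, y = 0.125
Drum-2 feed = drum-1 vapor: z₂ = (0.4276, 0.1773, 0.2699, 0.1252).
Drum 2:
Material balance + equilibrium reduce to Σ zᵢ(Kᵢ−1)/(1+ψ₂(Kᵢ−1)) = 0.
Feasibility: ΣzᵢKᵢ = 1.139, Σzᵢ/Kᵢ = 2.000 — both > 1, two phases present.
Newton iteration, ψ₂⁰ = 0.59:
  ψ₂ = 0.590: g = -0.2118, g' = -0.767 → ψ₂ = 0.314
  ψ₂ = 0.314: g = -0.0370, g' = -0.557 → ψ₂ = 0.247
Converged at ψ₂ = 0.247.
  1: x = 0.343, y = 0.685
  2: x = 0.183, y = 0.159
  3: x = 0.314, y = 0.136
  4: x = 0.159, y = 0.021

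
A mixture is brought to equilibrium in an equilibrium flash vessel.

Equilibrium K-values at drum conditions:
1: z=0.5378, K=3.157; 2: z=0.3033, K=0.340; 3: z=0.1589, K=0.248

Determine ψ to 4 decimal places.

Let ψ = V/F and solve Σ zᵢ(Kᵢ−1)/(1+ψ(Kᵢ−1)) = 0.
g(0) = ΣzᵢKᵢ − 1 = 0.8404 and g(1) = 1 − Σzᵢ/Kᵢ = -0.7031, so a root lies in (0, 1).
Iterate (Newton) starting at ψ = 0.5:
  ψ = 0.5000: g = 0.06784, g' = -1.1043 → ψ = 0.5614
  ψ = 0.5614: g = -0.00017, g' = -1.1145 → ψ = 0.5613
Converged at ψ = 0.5613.

ψ = 0.5613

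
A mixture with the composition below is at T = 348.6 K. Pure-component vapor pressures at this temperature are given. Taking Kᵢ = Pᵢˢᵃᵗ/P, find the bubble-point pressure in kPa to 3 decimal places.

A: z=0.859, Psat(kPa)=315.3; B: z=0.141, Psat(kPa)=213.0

Pbub = 300.876 kPa

At the bubble point ψ → 0, so ΣzᵢKᵢ = 1 with Kᵢ = Pᵢˢᵃᵗ/P ⇒ P = ΣzᵢPᵢˢᵃᵗ.
P = 0.859·315.3 + 0.141·213.0 = 300.876 kPa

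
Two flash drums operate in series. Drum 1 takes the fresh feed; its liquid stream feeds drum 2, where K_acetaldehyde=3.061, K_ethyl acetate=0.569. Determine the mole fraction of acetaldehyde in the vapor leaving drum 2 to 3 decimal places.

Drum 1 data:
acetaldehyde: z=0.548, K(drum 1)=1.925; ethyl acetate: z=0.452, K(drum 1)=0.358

Drum 1:
Rachford–Rice: g(ψ₁) = Σ zᵢ(Kᵢ−1)/(1+ψ₁(Kᵢ−1)) = 0.
Feasibility: ΣzᵢKᵢ = 1.217, Σzᵢ/Kᵢ = 1.547 — both > 1, two phases present.
Binary case is linear: z₁(K₁−1)(1+ψ₁(K₂−1)) + z₂(K₂−1)(1+ψ₁(K₁−1)) = 0
⇒ ψ₁ = [z₁(K₁−1)+z₂(K₂−1)] / [−(K₁−1)(K₂−1)] = 0.2167/0.5938 = 0.365
Drum-1 compositions:
  acetaldehyde: x = 0.410, y = 0.789
  ethyl acetate: x = 0.590, y = 0.211
Drum-2 feed = drum-1 liquid: z₂ = (0.4097, 0.5903).
Drum 2:
Iterate (Newton) starting at ψ₂ = 0.54:
  ψ₂ = 0.540: g = 0.0680, g' = -0.576 → ψ₂ = 0.658
  ψ₂ = 0.658: g = 0.0032, g' = -0.527 → ψ₂ = 0.664
Converged at ψ₂ = 0.664.
  acetaldehyde: x = 0.173, y = 0.529
  ethyl acetate: x = 0.827, y = 0.471

y_acetaldehyde (drum 2) = 0.529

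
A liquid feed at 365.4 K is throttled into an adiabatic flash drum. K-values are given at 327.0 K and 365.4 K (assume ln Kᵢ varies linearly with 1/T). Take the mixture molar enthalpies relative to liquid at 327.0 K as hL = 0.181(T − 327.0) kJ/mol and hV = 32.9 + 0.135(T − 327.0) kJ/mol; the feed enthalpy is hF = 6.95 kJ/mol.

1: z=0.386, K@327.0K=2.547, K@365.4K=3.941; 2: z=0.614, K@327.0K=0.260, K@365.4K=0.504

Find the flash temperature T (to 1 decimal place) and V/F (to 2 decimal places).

T = 332.2 K, V/F = 0.18

Adiabatic flash: solve Rachford–Rice at each trial T, then check hF = ψ·hV(T) + (1−ψ)·hL(T).
  T = 327.0 K: K = (2.547, 0.260), RR gives ψ = 0.125, H_out = 4.103 kJ/mol
  T = 365.4 K: K = (3.941, 0.504), RR gives ψ = 0.569, H_out = 24.680 kJ/mol
  T = 346.2 K: K = (3.207, 0.369), RR gives ψ = 0.333, H_out = 14.143 kJ/mol
  T = 336.6 K: K = (2.867, 0.311), RR gives ψ = 0.232, H_out = 9.253 kJ/mol
  T = 331.8 K: K = (2.705, 0.285), RR gives ψ = 0.180, H_out = 6.736 kJ/mol
  T = 334.2 K: K = (2.785, 0.298), RR gives ψ = 0.206, H_out = 8.006 kJ/mol
Linear interpolation between T = 331.8 (H_out = 6.736) and T = 334.2 (H_out = 8.006) on hF = 6.95 gives T ≈ 332.2 K, at which ψ = 0.18.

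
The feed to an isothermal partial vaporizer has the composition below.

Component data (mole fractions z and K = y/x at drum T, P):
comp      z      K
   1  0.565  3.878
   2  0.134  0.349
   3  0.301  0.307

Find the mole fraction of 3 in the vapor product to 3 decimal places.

y_3 = 0.175

Rachford–Rice: g(ψ) = Σ zᵢ(Kᵢ−1)/(1+ψ(Kᵢ−1)) = 0.
g(0) = ΣzᵢKᵢ − 1 = 1.330 and g(1) = 1 − Σzᵢ/Kᵢ = -0.510, so a root lies in (0, 1).
Iterate (Newton) starting at ψ = 0.53:
  ψ = 0.530: g = 0.1810, g' = -1.227 → ψ = 0.678
  ψ = 0.678: g = 0.0020, g' = -1.233 → ψ = 0.679
Converged at ψ = 0.679.
Compositions from xᵢ = zᵢ/(1+ψ(Kᵢ−1)), yᵢ = Kᵢxᵢ:
  1: x = 0.191, y = 0.742
  2: x = 0.240, y = 0.084
  3: x = 0.569, y = 0.175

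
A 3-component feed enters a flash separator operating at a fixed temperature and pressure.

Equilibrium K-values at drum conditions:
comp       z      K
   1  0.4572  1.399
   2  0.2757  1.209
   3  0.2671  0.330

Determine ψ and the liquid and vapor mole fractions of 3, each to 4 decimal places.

Newton–Raphson from ψ = 0.37:
  ψ = 0.3700: g = -0.02550, g' = -0.2776 → ψ = 0.2781
  ψ = 0.2781: g = -0.00129, g' = -0.2508 → ψ = 0.2730
Converged at ψ = 0.2730.
Compositions from xᵢ = zᵢ/(1+ψ(Kᵢ−1)), yᵢ = Kᵢxᵢ:
  1: x = 0.4123, y = 0.5768
  2: x = 0.2608, y = 0.3153
  3: x = 0.3269, y = 0.1079

ψ = 0.2730, x_3 = 0.3269, y_3 = 0.1079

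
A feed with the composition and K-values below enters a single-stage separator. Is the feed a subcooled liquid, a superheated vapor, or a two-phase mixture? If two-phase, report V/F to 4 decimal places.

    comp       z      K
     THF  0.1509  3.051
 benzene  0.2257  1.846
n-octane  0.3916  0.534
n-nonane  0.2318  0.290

two-phase, V/F = 0.1854

ΣzᵢKᵢ = 1.1534; Σzᵢ/Kᵢ = 1.7044.
Both exceed 1, so a two-phase solution exists.
Newton–Raphson from ψ = 0.66:
  ψ = 0.6600: g = -0.31922, g' = -0.7723 → ψ = 0.2466
  ψ = 0.2466: g = -0.04219, g' = -0.6708 → ψ = 0.1837
  ψ = 0.1837: g = 0.00120, g' = -0.7121 → ψ = 0.1854
Converged at ψ = 0.1854.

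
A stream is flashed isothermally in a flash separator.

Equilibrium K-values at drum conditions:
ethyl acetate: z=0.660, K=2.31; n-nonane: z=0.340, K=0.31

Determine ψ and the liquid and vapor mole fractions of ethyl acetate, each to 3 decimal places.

Material balance + equilibrium reduce to Σ zᵢ(Kᵢ−1)/(1+ψ(Kᵢ−1)) = 0.
g(0) = ΣzᵢKᵢ − 1 = 0.630 and g(1) = 1 − Σzᵢ/Kᵢ = -0.382, so a root lies in (0, 1).
Binary case is linear: z₁(K₁−1)(1+ψ(K₂−1)) + z₂(K₂−1)(1+ψ(K₁−1)) = 0
⇒ ψ = [z₁(K₁−1)+z₂(K₂−1)] / [−(K₁−1)(K₂−1)] = 0.6300/0.9039 = 0.697
Compositions from xᵢ = zᵢ/(1+ψ(Kᵢ−1)), yᵢ = Kᵢxᵢ:
  ethyl acetate: x = 0.345, y = 0.797
  n-nonane: x = 0.655, y = 0.203

ψ = 0.697, x_ethyl acetate = 0.345, y_ethyl acetate = 0.797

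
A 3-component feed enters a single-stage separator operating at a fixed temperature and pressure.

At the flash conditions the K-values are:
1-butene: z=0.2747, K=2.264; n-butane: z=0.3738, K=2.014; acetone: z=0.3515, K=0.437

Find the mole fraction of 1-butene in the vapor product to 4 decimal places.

Rachford–Rice: g(ψ) = Σ zᵢ(Kᵢ−1)/(1+ψ(Kᵢ−1)) = 0.
Feasibility: ΣzᵢKᵢ = 1.5284, Σzᵢ/Kᵢ = 1.1113 — both > 1, two phases present.
Newton iteration, ψ⁰ = 0.5:
  ψ = 0.5000: g = 0.18885, g' = -0.5498 → ψ = 0.8435
  ψ = 0.8435: g = -0.00449, g' = -0.6185 → ψ = 0.8362
Converged at ψ = 0.8362.
Compositions from xᵢ = zᵢ/(1+ψ(Kᵢ−1)), yᵢ = Kᵢxᵢ:
  1-butene: x = 0.1335, y = 0.3024
  n-butane: x = 0.2023, y = 0.4074
  acetone: x = 0.6642, y = 0.2902

y_1-butene = 0.3024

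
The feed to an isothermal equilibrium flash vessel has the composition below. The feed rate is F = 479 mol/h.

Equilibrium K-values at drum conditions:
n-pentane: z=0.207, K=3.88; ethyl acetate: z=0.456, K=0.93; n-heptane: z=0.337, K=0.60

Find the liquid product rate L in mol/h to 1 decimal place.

Iterate (Newton) starting at V/F = 0.55:
  V/F = 0.550: g = 0.0247, g' = -0.348 → V/F = 0.621
  V/F = 0.621: g = 0.0011, g' = -0.319 → V/F = 0.624
Converged at V/F = 0.624.
Then V = V/F·F = 0.6244·479 = 299.1 mol/h and L = F − V = 179.9 mol/h.

L = 179.9 mol/h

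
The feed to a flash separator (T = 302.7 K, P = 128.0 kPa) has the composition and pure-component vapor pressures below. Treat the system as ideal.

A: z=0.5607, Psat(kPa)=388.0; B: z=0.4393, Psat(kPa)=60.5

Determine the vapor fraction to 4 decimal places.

Raoult's law: Kᵢ = Pᵢˢᵃᵗ/P = Pᵢˢᵃᵗ/128.0.
  K_A = 388.0/128.0 = 3.031250, K_B = 60.5/128.0 = 0.472656
Material balance + equilibrium reduce to Σ zᵢ(Kᵢ−1)/(1+ψ(Kᵢ−1)) = 0.
g(0) = ΣzᵢKᵢ − 1 = 0.9073 and g(1) = 1 − Σzᵢ/Kᵢ = -0.1144, so a root lies in (0, 1).
Newton–Raphson from ψ = 0.39:
  ψ = 0.3900: g = 0.34385, g' = -0.9139 → ψ = 0.7663
  ψ = 0.7663: g = 0.05676, g' = -0.6980 → ψ = 0.8476
  ψ = 0.8476: g = -0.00042, g' = -0.7117 → ψ = 0.8470
Converged at ψ = 0.8470.

ψ = 0.8470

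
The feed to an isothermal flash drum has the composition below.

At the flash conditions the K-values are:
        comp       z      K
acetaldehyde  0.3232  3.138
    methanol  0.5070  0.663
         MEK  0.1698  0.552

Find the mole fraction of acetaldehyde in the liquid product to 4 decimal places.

Rachford–Rice: g(ψ) = Σ zᵢ(Kᵢ−1)/(1+ψ(Kᵢ−1)) = 0.
Check two-phase: ΣzᵢKᵢ = 1.4441 > 1 and Σzᵢ/Kᵢ = 1.1753 > 1, so g(0) = 0.4441 > 0 and g(1) = -0.1753 < 0.
Newton iteration, ψ⁰ = 0.5:
  ψ = 0.5000: g = 0.03047, g' = -0.4850 → ψ = 0.5628
  ψ = 0.5628: g = 0.00105, g' = -0.4529 → ψ = 0.5651
Converged at ψ = 0.5651.
Compositions from xᵢ = zᵢ/(1+ψ(Kᵢ−1)), yᵢ = Kᵢxᵢ:
  acetaldehyde: x = 0.1464, y = 0.4593
  methanol: x = 0.6263, y = 0.4152
  MEK: x = 0.2274, y = 0.1255

x_acetaldehyde = 0.1464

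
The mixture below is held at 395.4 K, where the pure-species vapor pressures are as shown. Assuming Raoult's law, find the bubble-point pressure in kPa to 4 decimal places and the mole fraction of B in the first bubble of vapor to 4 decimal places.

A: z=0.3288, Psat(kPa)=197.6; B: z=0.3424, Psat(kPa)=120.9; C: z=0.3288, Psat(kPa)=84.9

At the bubble point ψ → 0, so ΣzᵢKᵢ = 1 with Kᵢ = Pᵢˢᵃᵗ/P ⇒ P = ΣzᵢPᵢˢᵃᵗ.
P = 0.3288·197.6 + 0.3424·120.9 + 0.3288·84.9 = 134.2822 kPa
yᵢ = zᵢPᵢˢᵃᵗ/P ⇒ y_B = 0.3424·120.9/134.2822 = 0.3083

Pbub = 134.2822 kPa, y_B = 0.3083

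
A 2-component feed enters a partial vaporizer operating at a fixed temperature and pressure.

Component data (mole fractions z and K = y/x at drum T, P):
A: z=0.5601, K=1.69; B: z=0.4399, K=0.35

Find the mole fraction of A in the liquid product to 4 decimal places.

Material balance + equilibrium reduce to Σ zᵢ(Kᵢ−1)/(1+V/F(Kᵢ−1)) = 0.
Feasibility: ΣzᵢKᵢ = 1.1005, Σzᵢ/Kᵢ = 1.5883 — both > 1, two phases present.
Binary case is linear: z₁(K₁−1)(1+V/F(K₂−1)) + z₂(K₂−1)(1+V/F(K₁−1)) = 0
⇒ V/F = [z₁(K₁−1)+z₂(K₂−1)] / [−(K₁−1)(K₂−1)] = 0.10053/0.44850 = 0.2242
Compositions from xᵢ = zᵢ/(1+V/F(Kᵢ−1)), yᵢ = Kᵢxᵢ:
  A: x = 0.4851, y = 0.8198
  B: x = 0.5149, y = 0.1802

x_A = 0.4851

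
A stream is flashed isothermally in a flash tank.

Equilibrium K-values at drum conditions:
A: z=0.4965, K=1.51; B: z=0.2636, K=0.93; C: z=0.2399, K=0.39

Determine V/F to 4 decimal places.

V/F = 0.3909

Material balance + equilibrium reduce to Σ zᵢ(Kᵢ−1)/(1+V/F(Kᵢ−1)) = 0.
Check two-phase: ΣzᵢKᵢ = 1.0884 > 1 and Σzᵢ/Kᵢ = 1.2274 > 1, so g(0) = 0.0884 > 0 and g(1) = -0.2274 < 0.
Newton–Raphson from V/F = 0.5:
  V/F = 0.5000: g = -0.02792, g' = -0.2682 → V/F = 0.3959
  V/F = 0.3959: g = -0.00123, g' = -0.2459 → V/F = 0.3909
Converged at V/F = 0.3909.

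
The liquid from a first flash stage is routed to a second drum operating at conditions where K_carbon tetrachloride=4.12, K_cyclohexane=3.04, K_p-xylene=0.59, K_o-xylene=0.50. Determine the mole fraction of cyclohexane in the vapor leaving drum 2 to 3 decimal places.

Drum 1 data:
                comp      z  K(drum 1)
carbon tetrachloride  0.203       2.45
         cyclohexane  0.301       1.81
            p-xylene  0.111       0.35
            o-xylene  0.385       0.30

Drum 1:
Newton iteration, ψ₁⁰ = 0.5:
  ψ₁ = 0.500: g = -0.1773, g' = -0.793 → ψ₁ = 0.276
  ψ₁ = 0.276: g = -0.0127, g' = -0.709 → ψ₁ = 0.258
Converged at ψ₁ = 0.258.
Drum-1 compositions:
  carbon tetrachloride: x = 0.148, y = 0.362
  cyclohexane: x = 0.249, y = 0.451
  p-xylene: x = 0.133, y = 0.047
  o-xylene: x = 0.470, y = 0.141
Drum-2 feed = drum-1 liquid: z₂ = (0.1477, 0.2489, 0.1334, 0.4700).
Drum 2:
Rachford–Rice: g(ψ₂) = Σ zᵢ(Kᵢ−1)/(1+ψ₂(Kᵢ−1)) = 0.
g(0) = ΣzᵢKᵢ − 1 = 0.679 and g(1) = 1 − Σzᵢ/Kᵢ = -0.284, so a root lies in (0, 1).
Newton iteration, ψ₂⁰ = 0.5:
  ψ₂ = 0.500: g = 0.0492, g' = -0.718 → ψ₂ = 0.569
  ψ₂ = 0.569: g = 0.0015, g' = -0.676 → ψ₂ = 0.571
Converged at ψ₂ = 0.571.
  carbon tetrachloride: x = 0.053, y = 0.219
  cyclohexane: x = 0.115, y = 0.350
  p-xylene: x = 0.174, y = 0.103
  o-xylene: x = 0.658, y = 0.329

y_cyclohexane (drum 2) = 0.350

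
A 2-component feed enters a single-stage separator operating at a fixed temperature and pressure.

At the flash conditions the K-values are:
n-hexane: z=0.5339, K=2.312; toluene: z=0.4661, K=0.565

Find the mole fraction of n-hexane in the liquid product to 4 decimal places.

x_n-hexane = 0.2490

Material balance + equilibrium reduce to Σ zᵢ(Kᵢ−1)/(1+β(Kᵢ−1)) = 0.
Check two-phase: ΣzᵢKᵢ = 1.4977 > 1 and Σzᵢ/Kᵢ = 1.0559 > 1, so g(0) = 0.4977 > 0 and g(1) = -0.0559 < 0.
Binary case is linear: z₁(K₁−1)(1+β(K₂−1)) + z₂(K₂−1)(1+β(K₁−1)) = 0
⇒ β = [z₁(K₁−1)+z₂(K₂−1)] / [−(K₁−1)(K₂−1)] = 0.49772/0.57072 = 0.8721
Compositions from xᵢ = zᵢ/(1+β(Kᵢ−1)), yᵢ = Kᵢxᵢ:
  n-hexane: x = 0.2490, y = 0.5757
  toluene: x = 0.7510, y = 0.4243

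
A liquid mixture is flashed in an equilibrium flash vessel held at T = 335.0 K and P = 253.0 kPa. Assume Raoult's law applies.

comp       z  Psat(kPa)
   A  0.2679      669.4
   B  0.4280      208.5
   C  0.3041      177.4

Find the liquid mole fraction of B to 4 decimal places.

Raoult's law: Kᵢ = Pᵢˢᵃᵗ/P = Pᵢˢᵃᵗ/253.0.
  K_A = 669.4/253.0 = 2.645850, K_B = 208.5/253.0 = 0.824111, K_C = 177.4/253.0 = 0.701186
Let ψ = V/F and solve Σ zᵢ(Kᵢ−1)/(1+ψ(Kᵢ−1)) = 0.
g(0) = ΣzᵢKᵢ − 1 = 0.2748 and g(1) = 1 − Σzᵢ/Kᵢ = -0.0543, so a root lies in (0, 1).
Newton–Raphson from ψ = 0.67:
  ψ = 0.6700: g = 0.01074, g' = -0.2236 → ψ = 0.7180
  ψ = 0.7180: g = 0.00024, g' = -0.2138 → ψ = 0.7192
Converged at ψ = 0.7192.
Compositions from xᵢ = zᵢ/(1+ψ(Kᵢ−1)), yᵢ = Kᵢxᵢ:
  A: x = 0.1227, y = 0.3246
  B: x = 0.4900, y = 0.4038
  C: x = 0.3873, y = 0.2716

x_B = 0.4900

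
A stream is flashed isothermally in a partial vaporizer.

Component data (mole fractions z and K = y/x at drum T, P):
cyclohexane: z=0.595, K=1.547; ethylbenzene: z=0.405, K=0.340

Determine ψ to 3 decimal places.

ψ = 0.161

Let ψ = V/F and solve Σ zᵢ(Kᵢ−1)/(1+ψ(Kᵢ−1)) = 0.
Check two-phase: ΣzᵢKᵢ = 1.058 > 1 and Σzᵢ/Kᵢ = 1.576 > 1, so g(0) = 0.058 > 0 and g(1) = -0.576 < 0.
Iterate (Newton) starting at ψ = 0.6:
  ψ = 0.600: g = -0.1975, g' = -0.584 → ψ = 0.262
  ψ = 0.262: g = -0.0386, g' = -0.394 → ψ = 0.164
  ψ = 0.164: g = -0.0012, g' = -0.372 → ψ = 0.161
Converged at ψ = 0.161.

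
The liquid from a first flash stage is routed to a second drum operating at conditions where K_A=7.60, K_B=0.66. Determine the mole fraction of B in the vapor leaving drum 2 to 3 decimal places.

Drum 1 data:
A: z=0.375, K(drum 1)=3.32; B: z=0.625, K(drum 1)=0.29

y_B (drum 2) = 0.628

Drum 1:
Let ψ₁ = V/F and solve Σ zᵢ(Kᵢ−1)/(1+ψ₁(Kᵢ−1)) = 0.
Feasibility: ΣzᵢKᵢ = 1.426, Σzᵢ/Kᵢ = 2.268 — both > 1, two phases present.
Binary case is linear: z₁(K₁−1)(1+ψ₁(K₂−1)) + z₂(K₂−1)(1+ψ₁(K₁−1)) = 0
⇒ ψ₁ = [z₁(K₁−1)+z₂(K₂−1)] / [−(K₁−1)(K₂−1)] = 0.4262/1.6472 = 0.259
Drum-1 compositions:
  A: x = 0.234, y = 0.778
  B: x = 0.766, y = 0.222
Drum-2 feed = drum-1 liquid: z₂ = (0.2343, 0.7657).
Drum 2:
Binary case is linear: z₁(K₁−1)(1+ψ₂(K₂−1)) + z₂(K₂−1)(1+ψ₂(K₁−1)) = 0
⇒ ψ₂ = [z₁(K₁−1)+z₂(K₂−1)] / [−(K₁−1)(K₂−1)] = 1.2862/2.2440 = 0.573
  A: x = 0.049, y = 0.372
  B: x = 0.951, y = 0.628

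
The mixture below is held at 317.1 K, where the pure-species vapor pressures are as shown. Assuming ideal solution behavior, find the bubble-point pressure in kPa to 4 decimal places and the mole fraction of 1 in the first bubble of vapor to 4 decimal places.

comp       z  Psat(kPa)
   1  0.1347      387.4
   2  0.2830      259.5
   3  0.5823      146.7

At the bubble point ψ → 0, so ΣzᵢKᵢ = 1 with Kᵢ = Pᵢˢᵃᵗ/P ⇒ P = ΣzᵢPᵢˢᵃᵗ.
P = 0.1347·387.4 + 0.2830·259.5 + 0.5823·146.7 = 211.0447 kPa
yᵢ = zᵢPᵢˢᵃᵗ/P ⇒ y_1 = 0.1347·387.4/211.0447 = 0.2473

Pbub = 211.0447 kPa, y_1 = 0.2473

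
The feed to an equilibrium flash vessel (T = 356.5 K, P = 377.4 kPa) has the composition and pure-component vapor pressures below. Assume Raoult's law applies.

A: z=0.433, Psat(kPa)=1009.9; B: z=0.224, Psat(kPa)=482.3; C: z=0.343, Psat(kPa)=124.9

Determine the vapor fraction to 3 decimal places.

ψ = 0.642

Raoult's law: Kᵢ = Pᵢˢᵃᵗ/P = Pᵢˢᵃᵗ/377.4.
  K_A = 1009.9/377.4 = 2.67594, K_B = 482.3/377.4 = 1.27795, K_C = 124.9/377.4 = 0.33095
Material balance + equilibrium reduce to Σ zᵢ(Kᵢ−1)/(1+ψ(Kᵢ−1)) = 0.
g(0) = ΣzᵢKᵢ − 1 = 0.558 and g(1) = 1 − Σzᵢ/Kᵢ = -0.374, so a root lies in (0, 1).
Iterate (Newton) starting at ψ = 0.5:
  ψ = 0.500: g = 0.1046, g' = -0.720 → ψ = 0.645
  ψ = 0.645: g = -0.0024, g' = -0.769 → ψ = 0.642
Converged at ψ = 0.642.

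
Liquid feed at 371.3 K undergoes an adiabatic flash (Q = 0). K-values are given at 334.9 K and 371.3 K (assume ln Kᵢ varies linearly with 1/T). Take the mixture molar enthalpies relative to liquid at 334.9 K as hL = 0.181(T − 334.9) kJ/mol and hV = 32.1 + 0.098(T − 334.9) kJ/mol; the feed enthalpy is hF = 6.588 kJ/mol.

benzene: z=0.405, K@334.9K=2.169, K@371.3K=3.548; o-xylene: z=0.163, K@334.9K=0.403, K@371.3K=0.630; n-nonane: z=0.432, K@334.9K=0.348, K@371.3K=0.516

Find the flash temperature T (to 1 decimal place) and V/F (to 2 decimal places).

Adiabatic flash: solve Rachford–Rice at each trial T, then check hF = ψ·hV(T) + (1−ψ)·hL(T).
  T = 334.9 K: K = (2.169, 0.403, 0.348), RR gives ψ = 0.127, H_out = 4.070 kJ/mol
  T = 371.3 K: K = (3.548, 0.630, 0.516), RR gives ψ = 0.656, H_out = 25.677 kJ/mol
  T = 353.1 K: K = (2.810, 0.510, 0.428), RR gives ψ = 0.407, H_out = 15.751 kJ/mol
  T = 344.0 K: K = (2.477, 0.455, 0.387), RR gives ψ = 0.278, H_out = 10.365 kJ/mol
  T = 339.4 K: K = (2.318, 0.428, 0.367), RR gives ψ = 0.206, H_out = 7.340 kJ/mol
  T = 337.1 K: K = (2.241, 0.415, 0.357), RR gives ψ = 0.167, H_out = 5.714 kJ/mol
Linear interpolation between T = 337.1 (H_out = 5.714) and T = 339.4 (H_out = 7.340) on hF = 6.588 gives T ≈ 338.3 K, at which ψ = 0.19.

T = 338.3 K, V/F = 0.19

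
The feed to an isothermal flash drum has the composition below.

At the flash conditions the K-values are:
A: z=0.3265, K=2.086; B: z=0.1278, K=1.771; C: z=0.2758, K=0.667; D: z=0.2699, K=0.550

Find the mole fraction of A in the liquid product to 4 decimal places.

x_A = 0.1973

Material balance + equilibrium reduce to Σ zᵢ(Kᵢ−1)/(1+ψ(Kᵢ−1)) = 0.
g(0) = ΣzᵢKᵢ − 1 = 0.2398 and g(1) = 1 − Σzᵢ/Kᵢ = -0.1329, so a root lies in (0, 1).
Iterate (Newton) starting at ψ = 0.43:
  ψ = 0.4300: g = 0.05792, g' = -0.3475 → ψ = 0.5967
  ψ = 0.5967: g = 0.00199, g' = -0.3272 → ψ = 0.6028
Converged at ψ = 0.6028.
Compositions from xᵢ = zᵢ/(1+ψ(Kᵢ−1)), yᵢ = Kᵢxᵢ:
  A: x = 0.1973, y = 0.4116
  B: x = 0.0873, y = 0.1545
  C: x = 0.3451, y = 0.2302
  D: x = 0.3704, y = 0.2037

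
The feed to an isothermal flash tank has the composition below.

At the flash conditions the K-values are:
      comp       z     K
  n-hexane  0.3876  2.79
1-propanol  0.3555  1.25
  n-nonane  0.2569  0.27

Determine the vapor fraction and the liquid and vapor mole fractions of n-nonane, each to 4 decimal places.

ψ = 0.7001, x_n-nonane = 0.5254, y_n-nonane = 0.1419

Let ψ = V/F and solve Σ zᵢ(Kᵢ−1)/(1+ψ(Kᵢ−1)) = 0.
g(0) = ΣzᵢKᵢ − 1 = 0.5951 and g(1) = 1 − Σzᵢ/Kᵢ = -0.3748, so a root lies in (0, 1).
Newton–Raphson from ψ = 0.36:
  ψ = 0.3600: g = 0.24906, g' = -0.7299 → ψ = 0.7012
  ψ = 0.7012: g = -0.00096, g' = -0.8349 → ψ = 0.7001
Converged at ψ = 0.7001.
Compositions from xᵢ = zᵢ/(1+ψ(Kᵢ−1)), yᵢ = Kᵢxᵢ:
  n-hexane: x = 0.1720, y = 0.4800
  1-propanol: x = 0.3025, y = 0.3782
  n-nonane: x = 0.5254, y = 0.1419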